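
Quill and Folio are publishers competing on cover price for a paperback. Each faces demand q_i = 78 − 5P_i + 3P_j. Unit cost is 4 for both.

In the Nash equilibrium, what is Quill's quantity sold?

Quill's profit: π = (P_{Quill} − 4)(78 − 5P_{Quill} + 3P_{Folio}).
∂π/∂P_{Quill} = 98 − 10P_{Quill} + 3P_{Folio} = 0 ⇒ P_{Quill} = 9.8 + 0.3P_{Folio}.
By symmetry P_{Folio} = P_{Quill}; substituting into the reaction function, 0.7P_{Quill} = 9.8 and P_{Quill} = 14.
q_{Quill} = 78 − 5·14 + 3·14 = 50.

50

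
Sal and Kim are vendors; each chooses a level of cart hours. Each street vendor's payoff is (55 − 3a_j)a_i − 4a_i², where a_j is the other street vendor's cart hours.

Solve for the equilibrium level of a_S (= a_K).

Sal's payoff is (55 − 3a_K)a_S − 4a_S².
∂π/∂a_S = 55 − 3a_K − 8a_S = 0, so a_S = 6.875 − 0.375a_K.
By symmetry a_K = a_S; substituting into the reaction function, 1.375a_S = 6.875 and a_S = 5.

5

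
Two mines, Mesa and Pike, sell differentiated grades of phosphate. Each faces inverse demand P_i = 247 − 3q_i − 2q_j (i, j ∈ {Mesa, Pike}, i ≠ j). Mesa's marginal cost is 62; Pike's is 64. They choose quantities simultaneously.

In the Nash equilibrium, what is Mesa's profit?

1621.6875

Mine Mesa's profit: π = q_{Mesa}(247 − 3q_{Mesa} − 2q_{Pike}) − 62q_{Mesa}.
∂π/∂q_{Mesa} = 185 − 6q_{Mesa} − 2q_{Pike} = 0 ⇒ q_{Mesa} = 185/6 − (1/3)q_{Pike}.
Similarly q_{Pike} = 30.5 − (1/3)q_{Mesa}.
Substituting the second reaction function into the first: q_{Mesa} = 185/6 − (1/3)(30.5 − (1/3)q_{Mesa}), which gives (8/9)q_{Mesa} = 62/3 ⇒ q_{Mesa} = 23.25.
Then q_{Pike} = 30.5 − (1/3)·23.25 = 22.75.
P_{Mesa} = 247 − 3·23.25 − 2·22.75 = 131.75.
Profit = (131.75 − 62)·23.25 = 1621.6875.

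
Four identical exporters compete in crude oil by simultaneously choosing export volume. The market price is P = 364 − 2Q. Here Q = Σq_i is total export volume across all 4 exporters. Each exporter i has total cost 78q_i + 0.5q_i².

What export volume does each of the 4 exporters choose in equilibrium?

26

A representative exporter's profit is π_i = q_i(364 − 2Q) − 78q_i − 0.5q_i², with Q = q_i + Σ_{j≠i} q_j.
First-order condition: 286 − 5q_i − 2Σ_{j≠i} q_j = 0.
Imposing symmetry (q_j = q for all j) turns Σ_{j≠i} q_j into 3q, so 286 = 11q and q = 26.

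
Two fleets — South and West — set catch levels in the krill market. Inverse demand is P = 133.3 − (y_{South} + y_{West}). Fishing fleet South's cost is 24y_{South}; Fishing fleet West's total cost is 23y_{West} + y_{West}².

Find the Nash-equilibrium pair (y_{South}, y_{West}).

Fishing fleet South's profit: π = y_{South}(133.3 − (y_{South} + y_{West})) − 24y_{South}.
∂π/∂y_{South} = 109.3 − 2y_{South} − y_{West} = 0, so y_{South} = 54.65 − 0.5y_{West}.
For West: ∂π/∂y_{West} = 110.3 − 4y_{West} − y_{South} = 0 ⇒ y_{West} = 27.575 − 0.25y_{South}.
Plugging y_{West} into South's best response: y_{South} = 54.65 − 0.5(27.575 − 0.25y_{South}) ⇒ 0.875y_{South} = 40.8625, so y_{South} = 46.7.
Then y_{West} = 27.575 − 0.25·46.7 = 15.9.

46.7, 15.9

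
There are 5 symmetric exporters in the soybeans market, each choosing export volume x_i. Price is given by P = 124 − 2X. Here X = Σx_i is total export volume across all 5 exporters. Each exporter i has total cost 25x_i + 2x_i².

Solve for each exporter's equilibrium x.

A representative exporter's profit is π_i = x_i(124 − 2X) − 25x_i − 2x_i², with X = x_i + Σ_{j≠i} x_j.
First-order condition: 99 − 8x_i − 2Σ_{j≠i} x_j = 0.
Imposing symmetry (x_j = x for all j) turns Σ_{j≠i} x_j into 4x, so 99 = 16x and x = 6.1875.

6.1875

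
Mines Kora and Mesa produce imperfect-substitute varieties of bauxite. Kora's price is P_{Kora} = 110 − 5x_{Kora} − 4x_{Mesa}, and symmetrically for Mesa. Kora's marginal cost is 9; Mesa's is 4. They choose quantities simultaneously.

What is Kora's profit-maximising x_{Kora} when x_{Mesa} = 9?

6.5

Mine Kora's profit: π = x_{Kora}(110 − 5x_{Kora} − 4x_{Mesa}) − 9x_{Kora}.
∂π/∂x_{Kora} = 101 − 10x_{Kora} − 4x_{Mesa} = 0 ⇒ x_{Kora} = 10.1 − 0.4x_{Mesa}.
At x_{Mesa} = 9: x_{Kora} = 10.1 − 0.4·9 = 6.5.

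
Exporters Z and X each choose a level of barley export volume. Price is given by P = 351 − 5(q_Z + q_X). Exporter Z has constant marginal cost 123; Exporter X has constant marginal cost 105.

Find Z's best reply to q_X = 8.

18.8

Exporter Z's profit: π = q_Z(351 − 5(q_Z + q_X)) − 123q_Z.
∂π/∂q_Z = 228 − 10q_Z − 5q_X = 0, so q_Z = 22.8 − 0.5q_X.
At q_X = 8: q_Z = 22.8 − 0.5·8 = 18.8.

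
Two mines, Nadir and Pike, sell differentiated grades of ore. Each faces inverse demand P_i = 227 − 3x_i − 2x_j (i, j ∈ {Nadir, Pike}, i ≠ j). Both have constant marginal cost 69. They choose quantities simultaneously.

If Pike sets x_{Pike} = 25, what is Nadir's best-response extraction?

Mine Nadir's profit: π = x_{Nadir}(227 − 3x_{Nadir} − 2x_{Pike}) − 69x_{Nadir}.
∂π/∂x_{Nadir} = 158 − 6x_{Nadir} − 2x_{Pike} = 0 ⇒ x_{Nadir} = 79/3 − (1/3)x_{Pike}.
At x_{Pike} = 25: x_{Nadir} = 79/3 − (1/3)·25 = 18.

18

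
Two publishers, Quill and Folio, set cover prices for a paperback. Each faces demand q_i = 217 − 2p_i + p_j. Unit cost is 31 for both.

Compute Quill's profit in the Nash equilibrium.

Quill's profit: π = (p_{Quill} − 31)(217 − 2p_{Quill} + p_{Folio}).
∂π/∂p_{Quill} = 279 − 4p_{Quill} + p_{Folio} = 0 ⇒ p_{Quill} = 69.75 + 0.25p_{Folio}.
The game is symmetric, so in equilibrium p_{Folio} = p_{Quill}: the reaction function gives 0.75p_{Quill} = 69.75, hence p_{Quill} = 93.
q_{Quill} = 217 − 2·93 + 93 = 124.
Profit = (93 − 31)·124 = 7688.

7688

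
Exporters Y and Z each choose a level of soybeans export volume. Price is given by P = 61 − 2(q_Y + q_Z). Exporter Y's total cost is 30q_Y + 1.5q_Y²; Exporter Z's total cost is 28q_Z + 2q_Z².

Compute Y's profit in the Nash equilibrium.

42.875

Exporter Y's profit: π = q_Y(61 − 2(q_Y + q_Z)) − 30q_Y − 1.5q_Y².
∂π/∂q_Y = 31 − 7q_Y − 2q_Z = 0, so q_Y = 31/7 − (2/7)q_Z.
For Z: ∂π/∂q_Z = 33 − 8q_Z − 2q_Y = 0 ⇒ q_Z = 4.125 − 0.25q_Y.
Substituting the second reaction function into the first: q_Y = 31/7 − (2/7)(4.125 − 0.25q_Y), which gives (13/14)q_Y = 3.25 ⇒ q_Y = 3.5.
Then q_Z = 4.125 − 0.25·3.5 = 3.25.
Price P = 61 − 2·6.75 = 47.5.
Y's profit: (47.5 − 30)·3.5 − 1.5(3.5)² = 42.875.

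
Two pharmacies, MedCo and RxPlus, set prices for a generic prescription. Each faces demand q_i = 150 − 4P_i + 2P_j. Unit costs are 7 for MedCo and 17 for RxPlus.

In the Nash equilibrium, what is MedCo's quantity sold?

96

MedCo's profit: π = (P_{MedCo} − 7)(150 − 4P_{MedCo} + 2P_{RxPlus}).
∂π/∂P_{MedCo} = 178 − 8P_{MedCo} + 2P_{RxPlus} = 0 ⇒ P_{MedCo} = 22.25 + 0.25P_{RxPlus}.
Similarly P_{RxPlus} = 27.25 + 0.25P_{MedCo}.
Substituting the second reaction function into the first: P_{MedCo} = 22.25 + 0.25(27.25 + 0.25P_{MedCo}), which gives 0.9375P_{MedCo} = 29.0625 ⇒ P_{MedCo} = 31.
Then P_{RxPlus} = 27.25 + 0.25·31 = 35.
q_{MedCo} = 150 − 4·31 + 2·35 = 96.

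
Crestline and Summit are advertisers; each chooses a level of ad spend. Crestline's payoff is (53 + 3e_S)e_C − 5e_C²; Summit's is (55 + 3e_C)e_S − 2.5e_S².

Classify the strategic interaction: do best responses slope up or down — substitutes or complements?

Expanding Crestline's payoff: 53e_C + 3e_Se_C − 5e_C².
∂π/∂e_C = 53 + 3e_S − 10e_C = 0, so e_C = 5.3 + 0.3e_S.
The best-response slope de_C/de_S = 0.3 > 0: the reaction function is upward-sloping, so the choices are strategic complements.

strategic complements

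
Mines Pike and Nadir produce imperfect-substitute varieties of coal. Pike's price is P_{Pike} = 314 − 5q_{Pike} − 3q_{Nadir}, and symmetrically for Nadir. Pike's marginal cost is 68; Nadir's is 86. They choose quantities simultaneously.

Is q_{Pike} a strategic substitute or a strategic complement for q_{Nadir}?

strategic substitutes

Mine Pike's profit: π = q_{Pike}(314 − 5q_{Pike} − 3q_{Nadir}) − 68q_{Pike}.
∂π/∂q_{Pike} = 246 − 10q_{Pike} − 3q_{Nadir} = 0 ⇒ q_{Pike} = 24.6 − 0.3q_{Nadir}.
The best-response slope dq_{Pike}/dq_{Nadir} = −0.3 < 0: the reaction function is downward-sloping, so the choices are strategic substitutes.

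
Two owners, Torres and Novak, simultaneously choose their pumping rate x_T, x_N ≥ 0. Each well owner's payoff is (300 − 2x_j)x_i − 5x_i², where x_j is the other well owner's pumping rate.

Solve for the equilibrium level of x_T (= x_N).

Torres's payoff is (300 − 2x_N)x_T − 5x_T².
∂π/∂x_T = 300 − 2x_N − 10x_T = 0, so x_T = 30 − 0.2x_N.
The game is symmetric, so in equilibrium x_N = x_T: the reaction function gives 1.2x_T = 30, hence x_T = 25.

25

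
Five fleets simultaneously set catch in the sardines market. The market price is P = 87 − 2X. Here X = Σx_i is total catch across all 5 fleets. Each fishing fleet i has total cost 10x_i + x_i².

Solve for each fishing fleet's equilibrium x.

5.5

A representative fishing fleet's profit is π_i = x_i(87 − 2X) − 10x_i − x_i², with X = x_i + Σ_{j≠i} x_j.
First-order condition: 77 − 6x_i − 2Σ_{j≠i} x_j = 0.
In a symmetric equilibrium every fishing fleet chooses the same x, so Σ_{j≠i} x_j = 4x. The condition becomes 77 − 14x = 0, giving x = 77/14 = 5.5.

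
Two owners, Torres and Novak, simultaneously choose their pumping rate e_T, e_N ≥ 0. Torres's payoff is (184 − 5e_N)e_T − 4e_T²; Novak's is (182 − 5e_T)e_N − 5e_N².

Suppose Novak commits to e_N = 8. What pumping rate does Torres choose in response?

18

Expanding Torres's payoff: 184e_T − 5e_Ne_T − 4e_T².
∂π/∂e_T = 184 − 5e_N − 8e_T = 0, so e_T = 23 − 0.625e_N.
At e_N = 8: e_T = 23 − 0.625·8 = 18.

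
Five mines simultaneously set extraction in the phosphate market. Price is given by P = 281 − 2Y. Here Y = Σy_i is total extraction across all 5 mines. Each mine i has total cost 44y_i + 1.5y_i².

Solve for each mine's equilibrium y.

15.8

A representative mine's profit is π_i = y_i(281 − 2Y) − 44y_i − 1.5y_i², with Y = y_i + Σ_{j≠i} y_j.
First-order condition: 237 − 7y_i − 2Σ_{j≠i} y_j = 0.
Imposing symmetry (y_j = y for all j) turns Σ_{j≠i} y_j into 4y, so 237 = 15y and y = 15.8.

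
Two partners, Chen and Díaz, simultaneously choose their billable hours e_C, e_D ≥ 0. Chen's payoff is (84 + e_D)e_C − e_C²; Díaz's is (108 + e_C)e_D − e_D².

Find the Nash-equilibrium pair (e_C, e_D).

92, 100

Expanding Chen's payoff: 84e_C + e_De_C − e_C².
∂π/∂e_C = 84 + e_D − 2e_C = 0, so e_C = 42 + 0.5e_D.
Likewise for Díaz: e_D = 54 + 0.5e_C.
Solving the two reaction functions simultaneously: (1 − (0.5)(0.5))e_C = 42 + 0.5·54, so 0.75e_C = 69 and e_C = 92.
Then e_D = 54 + 0.5·92 = 100.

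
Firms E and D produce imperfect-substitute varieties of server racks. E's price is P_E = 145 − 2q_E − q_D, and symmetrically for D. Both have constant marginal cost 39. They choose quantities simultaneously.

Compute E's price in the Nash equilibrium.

81.4

Firm E's profit: π = q_E(145 − 2q_E − q_D) − 39q_E.
∂π/∂q_E = 106 − 4q_E − q_D = 0 ⇒ q_E = 26.5 − 0.25q_D.
By symmetry q_D = q_E; substituting into the reaction function, 1.25q_E = 26.5 and q_E = 21.2.
P_E = 145 − 2·21.2 − 21.2 = 81.4.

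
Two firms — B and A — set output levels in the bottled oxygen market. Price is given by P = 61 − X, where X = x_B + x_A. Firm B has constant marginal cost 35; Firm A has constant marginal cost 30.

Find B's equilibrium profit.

Firm B's profit: π = x_B(61 − (x_B + x_A)) − 35x_B.
∂π/∂x_B = 26 − 2x_B − x_A = 0, so x_B = 13 − 0.5x_A.
By the same steps for A: x_A = 15.5 − 0.5x_B.
Plugging x_A into B's best response: x_B = 13 − 0.5(15.5 − 0.5x_B) ⇒ 0.75x_B = 5.25, so x_B = 7.
Then x_A = 15.5 − 0.5·7 = 12.
Price P = 61 − 19 = 42.
B's profit: (42 − 35)·7 = 49.

49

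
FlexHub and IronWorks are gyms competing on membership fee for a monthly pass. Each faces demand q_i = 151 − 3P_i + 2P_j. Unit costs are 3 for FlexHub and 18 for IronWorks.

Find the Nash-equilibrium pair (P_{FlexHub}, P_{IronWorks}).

42.8125, 48.4375

FlexHub's profit: π = (P_{FlexHub} − 3)(151 − 3P_{FlexHub} + 2P_{IronWorks}).
∂π/∂P_{FlexHub} = 160 − 6P_{FlexHub} + 2P_{IronWorks} = 0 ⇒ P_{FlexHub} = 80/3 + (1/3)P_{IronWorks}.
Similarly P_{IronWorks} = 205/6 + (1/3)P_{FlexHub}.
Solving the two reaction functions simultaneously: (1 − (1/3)(1/3))P_{FlexHub} = 80/3 + (1/3)·(205/6), so (8/9)P_{FlexHub} = 685/18 and P_{FlexHub} = 42.8125.
Then P_{IronWorks} = 205/6 + (1/3)·42.8125 = 48.4375.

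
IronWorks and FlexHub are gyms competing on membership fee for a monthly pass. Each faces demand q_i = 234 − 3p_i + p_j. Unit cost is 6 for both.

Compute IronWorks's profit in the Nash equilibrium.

IronWorks's profit: π = (p_{IronWorks} − 6)(234 − 3p_{IronWorks} + p_{FlexHub}).
∂π/∂p_{IronWorks} = 252 − 6p_{IronWorks} + p_{FlexHub} = 0 ⇒ p_{IronWorks} = 42 + (1/6)p_{FlexHub}.
The game is symmetric, so in equilibrium p_{FlexHub} = p_{IronWorks}: the reaction function gives (5/6)p_{IronWorks} = 42, hence p_{IronWorks} = 50.4.
q_{IronWorks} = 234 − 3·50.4 + 50.4 = 133.2.
Profit = (50.4 − 6)·133.2 = 5914.08.

5914.08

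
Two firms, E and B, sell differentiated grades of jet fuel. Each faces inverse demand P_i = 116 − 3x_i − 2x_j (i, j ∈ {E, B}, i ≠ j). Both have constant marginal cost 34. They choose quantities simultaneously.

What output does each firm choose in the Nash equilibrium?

Firm E's profit: π = x_E(116 − 3x_E − 2x_B) − 34x_E.
∂π/∂x_E = 82 − 6x_E − 2x_B = 0 ⇒ x_E = 41/3 − (1/3)x_B.
The game is symmetric, so in equilibrium x_B = x_E: the reaction function gives (4/3)x_E = 41/3, hence x_E = 10.25.

10.25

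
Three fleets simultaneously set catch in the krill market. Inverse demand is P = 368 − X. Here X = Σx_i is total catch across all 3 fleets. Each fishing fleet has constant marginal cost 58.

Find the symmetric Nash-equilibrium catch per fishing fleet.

A representative fishing fleet's profit is π_i = x_i(368 − X) − 58x_i, with X = x_i + Σ_{j≠i} x_j.
First-order condition: 310 − 2x_i − Σ_{j≠i} x_j = 0.
With identical fishing fleets, set every x_j = x: then 310 − 2x − 2x = 0, i.e. x = 310/4 = 77.5.

77.5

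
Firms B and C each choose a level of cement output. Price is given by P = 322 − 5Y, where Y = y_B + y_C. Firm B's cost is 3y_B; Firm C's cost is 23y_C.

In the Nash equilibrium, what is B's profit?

Firm B's profit: π = y_B(322 − 5(y_B + y_C)) − 3y_B.
∂π/∂y_B = 319 − 10y_B − 5y_C = 0, so y_B = 31.9 − 0.5y_C.
By the same steps for C: y_C = 29.9 − 0.5y_B.
Substituting the second reaction function into the first: y_B = 31.9 − 0.5(29.9 − 0.5y_B), which gives 0.75y_B = 16.95 ⇒ y_B = 22.6.
Then y_C = 29.9 − 0.5·22.6 = 18.6.
Price P = 322 − 5·41.2 = 116.
B's profit: (116 − 3)·22.6 = 2553.8.

2553.8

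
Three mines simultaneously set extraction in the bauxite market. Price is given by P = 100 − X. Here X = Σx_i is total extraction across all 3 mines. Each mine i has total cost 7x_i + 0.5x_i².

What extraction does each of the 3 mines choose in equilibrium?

A representative mine's profit is π_i = x_i(100 − X) − 7x_i − 0.5x_i², with X = x_i + Σ_{j≠i} x_j.
First-order condition: 93 − 3x_i − Σ_{j≠i} x_j = 0.
Imposing symmetry (x_j = x for all j) turns Σ_{j≠i} x_j into 2x, so 93 = 5x and x = 18.6.

18.6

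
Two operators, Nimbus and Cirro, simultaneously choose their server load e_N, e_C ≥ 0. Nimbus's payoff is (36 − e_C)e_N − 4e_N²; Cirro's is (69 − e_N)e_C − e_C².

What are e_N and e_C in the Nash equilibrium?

0.2, 34.4

Expanding Nimbus's payoff: 36e_N − e_Ce_N − 4e_N².
∂π/∂e_N = 36 − e_C − 8e_N = 0, so e_N = 4.5 − 0.125e_C.
Likewise for Cirro: e_C = 34.5 − 0.5e_N.
Solving the two reaction functions simultaneously: (1 − (−0.125)(−0.5))e_N = 4.5 − 0.125·34.5, so 0.9375e_N = 0.1875 and e_N = 0.2.
Then e_C = 34.5 − 0.5·0.2 = 34.4.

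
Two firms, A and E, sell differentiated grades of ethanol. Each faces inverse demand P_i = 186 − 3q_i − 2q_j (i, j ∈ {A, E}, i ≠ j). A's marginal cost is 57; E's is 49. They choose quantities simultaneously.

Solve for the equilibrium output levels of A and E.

Firm A's profit: π = q_A(186 − 3q_A − 2q_E) − 57q_A.
∂π/∂q_A = 129 − 6q_A − 2q_E = 0 ⇒ q_A = 21.5 − (1/3)q_E.
Similarly q_E = 137/6 − (1/3)q_A.
Solving the two reaction functions simultaneously: (1 − (−1/3)(−1/3))q_A = 21.5 − (1/3)·(137/6), so (8/9)q_A = 125/9 and q_A = 15.625.
Then q_E = 137/6 − (1/3)·15.625 = 17.625.

15.625, 17.625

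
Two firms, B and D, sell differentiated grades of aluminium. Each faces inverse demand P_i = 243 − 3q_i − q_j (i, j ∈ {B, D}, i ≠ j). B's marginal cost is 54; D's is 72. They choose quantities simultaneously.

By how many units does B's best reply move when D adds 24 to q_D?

Firm B's profit: π = q_B(243 − 3q_B − q_D) − 54q_B.
∂π/∂q_B = 189 − 6q_B − q_D = 0 ⇒ q_B = 31.5 − (1/6)q_D.
The reaction-function slope is −1/6, so a 24-unit rise in q_D moves q_B by −1/6 × 24 = −4. B's best response falls — the actions are strategic substitutes.

-4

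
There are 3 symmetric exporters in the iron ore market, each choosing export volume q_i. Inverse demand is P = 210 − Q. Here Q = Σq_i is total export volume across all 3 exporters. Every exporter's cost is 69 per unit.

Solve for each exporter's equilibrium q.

A representative exporter's profit is π_i = q_i(210 − Q) − 69q_i, with Q = q_i + Σ_{j≠i} q_j.
First-order condition: 141 − 2q_i − Σ_{j≠i} q_j = 0.
With identical exporters, set every q_j = q: then 141 − 2q − 2q = 0, i.e. q = 141/4 = 35.25.

35.25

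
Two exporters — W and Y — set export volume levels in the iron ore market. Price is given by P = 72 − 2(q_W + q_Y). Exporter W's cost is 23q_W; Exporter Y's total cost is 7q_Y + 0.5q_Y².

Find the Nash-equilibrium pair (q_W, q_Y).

7.1875, 10.125

Exporter W's profit: π = q_W(72 − 2(q_W + q_Y)) − 23q_W.
∂π/∂q_W = 49 − 4q_W − 2q_Y = 0, so q_W = 12.25 − 0.5q_Y.
For Y: ∂π/∂q_Y = 65 − 5q_Y − 2q_W = 0 ⇒ q_Y = 13 − 0.4q_W.
Plugging q_Y into W's best response: q_W = 12.25 − 0.5(13 − 0.4q_W) ⇒ 0.8q_W = 5.75, so q_W = 7.1875.
Then q_Y = 13 − 0.4·7.1875 = 10.125.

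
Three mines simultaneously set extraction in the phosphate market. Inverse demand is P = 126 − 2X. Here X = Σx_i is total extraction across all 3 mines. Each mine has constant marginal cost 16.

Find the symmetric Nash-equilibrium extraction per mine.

A representative mine's profit is π_i = x_i(126 − 2X) − 16x_i, with X = x_i + Σ_{j≠i} x_j.
First-order condition: 110 − 4x_i − 2Σ_{j≠i} x_j = 0.
In a symmetric equilibrium every mine chooses the same x, so Σ_{j≠i} x_j = 2x. The condition becomes 110 − 8x = 0, giving x = 110/8 = 13.75.

13.75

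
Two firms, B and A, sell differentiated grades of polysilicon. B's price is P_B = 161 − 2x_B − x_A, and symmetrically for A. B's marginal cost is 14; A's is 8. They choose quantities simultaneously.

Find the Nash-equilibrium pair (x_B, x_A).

Firm B's profit: π = x_B(161 − 2x_B − x_A) − 14x_B.
∂π/∂x_B = 147 − 4x_B − x_A = 0 ⇒ x_B = 36.75 − 0.25x_A.
Similarly x_A = 38.25 − 0.25x_B.
Substituting the second reaction function into the first: x_B = 36.75 − 0.25(38.25 − 0.25x_B), which gives 0.9375x_B = 27.1875 ⇒ x_B = 29.
Then x_A = 38.25 − 0.25·29 = 31.

29, 31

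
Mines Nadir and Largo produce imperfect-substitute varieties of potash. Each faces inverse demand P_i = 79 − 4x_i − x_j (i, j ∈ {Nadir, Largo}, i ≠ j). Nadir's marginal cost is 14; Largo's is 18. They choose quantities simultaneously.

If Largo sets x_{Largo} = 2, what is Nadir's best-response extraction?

Mine Nadir's profit: π = x_{Nadir}(79 − 4x_{Nadir} − x_{Largo}) − 14x_{Nadir}.
∂π/∂x_{Nadir} = 65 − 8x_{Nadir} − x_{Largo} = 0 ⇒ x_{Nadir} = 8.125 − 0.125x_{Largo}.
At x_{Largo} = 2: x_{Nadir} = 8.125 − 0.125·2 = 7.875.

7.875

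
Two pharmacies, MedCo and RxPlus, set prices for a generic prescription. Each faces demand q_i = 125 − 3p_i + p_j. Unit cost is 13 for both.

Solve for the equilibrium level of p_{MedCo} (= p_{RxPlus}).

32.8

MedCo's profit: π = (p_{MedCo} − 13)(125 − 3p_{MedCo} + p_{RxPlus}).
∂π/∂p_{MedCo} = 164 − 6p_{MedCo} + p_{RxPlus} = 0 ⇒ p_{MedCo} = 82/3 + (1/6)p_{RxPlus}.
The game is symmetric, so in equilibrium p_{RxPlus} = p_{MedCo}: the reaction function gives (5/6)p_{MedCo} = 82/3, hence p_{MedCo} = 32.8.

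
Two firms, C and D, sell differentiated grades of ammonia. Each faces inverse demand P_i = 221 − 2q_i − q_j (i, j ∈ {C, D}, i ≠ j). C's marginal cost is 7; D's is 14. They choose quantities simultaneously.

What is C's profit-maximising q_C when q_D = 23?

Firm C's profit: π = q_C(221 − 2q_C − q_D) − 7q_C.
∂π/∂q_C = 214 − 4q_C − q_D = 0 ⇒ q_C = 53.5 − 0.25q_D.
At q_D = 23: q_C = 53.5 − 0.25·23 = 47.75.

47.75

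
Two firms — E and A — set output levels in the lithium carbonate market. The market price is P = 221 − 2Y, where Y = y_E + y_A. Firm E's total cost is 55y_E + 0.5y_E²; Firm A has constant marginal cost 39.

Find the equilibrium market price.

111.25

Firm E's profit: π = y_E(221 − 2(y_E + y_A)) − 55y_E − 0.5y_E².
∂π/∂y_E = 166 − 5y_E − 2y_A = 0, so y_E = 33.2 − 0.4y_A.
For A: ∂π/∂y_A = 182 − 4y_A − 2y_E = 0 ⇒ y_A = 45.5 − 0.5y_E.
Solving the two reaction functions simultaneously: (1 − (−0.4)(−0.5))y_E = 33.2 − 0.4·45.5, so 0.8y_E = 15 and y_E = 18.75.
Then y_A = 45.5 − 0.5·18.75 = 36.125.
Equilibrium price: P = 221 − 2·54.875 = 111.25.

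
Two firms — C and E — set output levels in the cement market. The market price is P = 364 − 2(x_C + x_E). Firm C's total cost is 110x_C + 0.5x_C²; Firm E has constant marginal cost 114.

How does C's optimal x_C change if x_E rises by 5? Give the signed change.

Firm C's profit: π = x_C(364 − 2(x_C + x_E)) − 110x_C − 0.5x_C².
∂π/∂x_C = 254 − 5x_C − 2x_E = 0, so x_C = 50.8 − 0.4x_E.
The reaction-function slope is −0.4, so a 5-unit rise in x_E moves x_C by −0.4 × 5 = −2. C's best response falls — the actions are strategic substitutes.

-2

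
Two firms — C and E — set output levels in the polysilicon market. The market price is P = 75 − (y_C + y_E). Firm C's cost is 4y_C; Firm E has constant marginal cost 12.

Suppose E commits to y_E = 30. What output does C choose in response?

20.5

Firm C's profit: π = y_C(75 − (y_C + y_E)) − 4y_C.
∂π/∂y_C = 71 − 2y_C − y_E = 0, so y_C = 35.5 − 0.5y_E.
At y_E = 30: y_C = 35.5 − 0.5·30 = 20.5.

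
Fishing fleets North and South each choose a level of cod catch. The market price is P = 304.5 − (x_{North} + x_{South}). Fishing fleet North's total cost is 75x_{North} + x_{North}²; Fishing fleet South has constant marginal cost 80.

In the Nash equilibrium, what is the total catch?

Fishing fleet North's profit: π = x_{North}(304.5 − (x_{North} + x_{South})) − 75x_{North} − x_{North}².
∂π/∂x_{North} = 229.5 − 4x_{North} − x_{South} = 0, so x_{North} = 57.375 − 0.25x_{South}.
For South: ∂π/∂x_{South} = 224.5 − 2x_{South} − x_{North} = 0 ⇒ x_{South} = 112.25 − 0.5x_{North}.
Solving the two reaction functions simultaneously: (1 − (−0.25)(−0.5))x_{North} = 57.375 − 0.25·112.25, so 0.875x_{North} = 29.3125 and x_{North} = 33.5.
Then x_{South} = 112.25 − 0.5·33.5 = 95.5.
Total catch: 33.5 + 95.5 = 129.

129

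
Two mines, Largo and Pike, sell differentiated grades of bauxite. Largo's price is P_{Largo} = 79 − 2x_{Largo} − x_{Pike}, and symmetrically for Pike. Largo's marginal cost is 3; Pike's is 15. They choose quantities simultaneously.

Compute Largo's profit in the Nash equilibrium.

Mine Largo's profit: π = x_{Largo}(79 − 2x_{Largo} − x_{Pike}) − 3x_{Largo}.
∂π/∂x_{Largo} = 76 − 4x_{Largo} − x_{Pike} = 0 ⇒ x_{Largo} = 19 − 0.25x_{Pike}.
Similarly x_{Pike} = 16 − 0.25x_{Largo}.
Solving the two reaction functions simultaneously: (1 − (−0.25)(−0.25))x_{Largo} = 19 − 0.25·16, so 0.9375x_{Largo} = 15 and x_{Largo} = 16.
Then x_{Pike} = 16 − 0.25·16 = 12.
P_{Largo} = 79 − 2·16 − 12 = 35.
Profit = (35 − 3)·16 = 512.

512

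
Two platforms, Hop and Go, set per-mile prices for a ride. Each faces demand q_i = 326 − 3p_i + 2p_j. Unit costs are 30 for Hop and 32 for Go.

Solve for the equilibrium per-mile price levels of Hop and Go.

104.375, 105.125

Hop's profit: π = (p_{Hop} − 30)(326 − 3p_{Hop} + 2p_{Go}).
∂π/∂p_{Hop} = 416 − 6p_{Hop} + 2p_{Go} = 0 ⇒ p_{Hop} = 208/3 + (1/3)p_{Go}.
Similarly p_{Go} = 211/3 + (1/3)p_{Hop}.
Solving the two reaction functions simultaneously: (1 − (1/3)(1/3))p_{Hop} = 208/3 + (1/3)·(211/3), so (8/9)p_{Hop} = 835/9 and p_{Hop} = 104.375.
Then p_{Go} = 211/3 + (1/3)·104.375 = 105.125.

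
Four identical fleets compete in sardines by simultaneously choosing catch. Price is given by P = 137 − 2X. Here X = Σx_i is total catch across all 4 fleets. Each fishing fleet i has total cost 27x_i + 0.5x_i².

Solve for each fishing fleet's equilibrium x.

A representative fishing fleet's profit is π_i = x_i(137 − 2X) − 27x_i − 0.5x_i², with X = x_i + Σ_{j≠i} x_j.
First-order condition: 110 − 5x_i − 2Σ_{j≠i} x_j = 0.
Imposing symmetry (x_j = x for all j) turns Σ_{j≠i} x_j into 3x, so 110 = 11x and x = 10.

10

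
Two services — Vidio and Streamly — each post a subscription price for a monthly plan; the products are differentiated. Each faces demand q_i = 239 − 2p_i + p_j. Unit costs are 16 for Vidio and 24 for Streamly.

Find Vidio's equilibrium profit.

Vidio's profit: π = (p_{Vidio} − 16)(239 − 2p_{Vidio} + p_{Streamly}).
∂π/∂p_{Vidio} = 271 − 4p_{Vidio} + p_{Streamly} = 0 ⇒ p_{Vidio} = 67.75 + 0.25p_{Streamly}.
Similarly p_{Streamly} = 71.75 + 0.25p_{Vidio}.
Plugging p_{Streamly} into Vidio's best response: p_{Vidio} = 67.75 + 0.25(71.75 + 0.25p_{Vidio}) ⇒ 0.9375p_{Vidio} = 85.6875, so p_{Vidio} = 91.4.
Then p_{Streamly} = 71.75 + 0.25·91.4 = 94.6.
q_{Vidio} = 239 − 2·91.4 + 94.6 = 150.8.
Profit = (91.4 − 16)·150.8 = 11370.32.

11370.32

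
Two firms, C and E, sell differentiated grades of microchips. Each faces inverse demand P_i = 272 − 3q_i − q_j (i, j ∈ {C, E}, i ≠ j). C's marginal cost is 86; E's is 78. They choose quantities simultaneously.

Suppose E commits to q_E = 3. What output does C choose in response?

Firm C's profit: π = q_C(272 − 3q_C − q_E) − 86q_C.
∂π/∂q_C = 186 − 6q_C − q_E = 0 ⇒ q_C = 31 − (1/6)q_E.
At q_E = 3: q_C = 31 − (1/6)·3 = 30.5.

30.5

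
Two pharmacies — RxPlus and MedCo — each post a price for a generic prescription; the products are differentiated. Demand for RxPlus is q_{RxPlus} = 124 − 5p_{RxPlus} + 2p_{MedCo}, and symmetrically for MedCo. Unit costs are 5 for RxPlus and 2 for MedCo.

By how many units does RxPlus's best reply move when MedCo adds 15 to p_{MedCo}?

RxPlus's profit: π = (p_{RxPlus} − 5)(124 − 5p_{RxPlus} + 2p_{MedCo}).
∂π/∂p_{RxPlus} = 149 − 10p_{RxPlus} + 2p_{MedCo} = 0 ⇒ p_{RxPlus} = 14.9 + 0.2p_{MedCo}.
The reaction-function slope is 0.2, so a 15-unit rise in p_{MedCo} moves p_{RxPlus} by 0.2 × 15 = 3. RxPlus's best response rises — the actions are strategic complements.

3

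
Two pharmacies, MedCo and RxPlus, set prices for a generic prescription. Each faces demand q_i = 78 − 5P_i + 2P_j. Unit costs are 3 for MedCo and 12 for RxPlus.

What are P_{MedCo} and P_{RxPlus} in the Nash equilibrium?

12.5625, 16.3125

MedCo's profit: π = (P_{MedCo} − 3)(78 − 5P_{MedCo} + 2P_{RxPlus}).
∂π/∂P_{MedCo} = 93 − 10P_{MedCo} + 2P_{RxPlus} = 0 ⇒ P_{MedCo} = 9.3 + 0.2P_{RxPlus}.
Similarly P_{RxPlus} = 13.8 + 0.2P_{MedCo}.
Substituting the second reaction function into the first: P_{MedCo} = 9.3 + 0.2(13.8 + 0.2P_{MedCo}), which gives 0.96P_{MedCo} = 12.06 ⇒ P_{MedCo} = 12.5625.
Then P_{RxPlus} = 13.8 + 0.2·12.5625 = 16.3125.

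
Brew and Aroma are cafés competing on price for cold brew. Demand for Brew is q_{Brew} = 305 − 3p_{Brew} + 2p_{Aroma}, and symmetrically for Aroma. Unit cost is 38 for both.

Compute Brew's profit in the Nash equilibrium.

13366.6875

Brew's profit: π = (p_{Brew} − 38)(305 − 3p_{Brew} + 2p_{Aroma}).
∂π/∂p_{Brew} = 419 − 6p_{Brew} + 2p_{Aroma} = 0 ⇒ p_{Brew} = 419/6 + (1/3)p_{Aroma}.
The game is symmetric, so in equilibrium p_{Aroma} = p_{Brew}: the reaction function gives (2/3)p_{Brew} = 419/6, hence p_{Brew} = 104.75.
q_{Brew} = 305 − 3·104.75 + 2·104.75 = 200.25.
Profit = (104.75 − 38)·200.25 = 13366.6875.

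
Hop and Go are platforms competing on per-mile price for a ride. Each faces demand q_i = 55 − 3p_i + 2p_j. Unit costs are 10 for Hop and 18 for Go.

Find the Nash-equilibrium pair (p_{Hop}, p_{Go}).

22.75, 25.75

Hop's profit: π = (p_{Hop} − 10)(55 − 3p_{Hop} + 2p_{Go}).
∂π/∂p_{Hop} = 85 − 6p_{Hop} + 2p_{Go} = 0 ⇒ p_{Hop} = 85/6 + (1/3)p_{Go}.
Similarly p_{Go} = 109/6 + (1/3)p_{Hop}.
Substituting the second reaction function into the first: p_{Hop} = 85/6 + (1/3)(109/6 + (1/3)p_{Hop}), which gives (8/9)p_{Hop} = 182/9 ⇒ p_{Hop} = 22.75.
Then p_{Go} = 109/6 + (1/3)·22.75 = 25.75.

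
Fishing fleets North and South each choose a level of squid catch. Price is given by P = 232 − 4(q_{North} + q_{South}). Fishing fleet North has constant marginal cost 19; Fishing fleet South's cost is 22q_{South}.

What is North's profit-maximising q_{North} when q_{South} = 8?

22.625

Fishing fleet North's profit: π = q_{North}(232 − 4(q_{North} + q_{South})) − 19q_{North}.
∂π/∂q_{North} = 213 − 8q_{North} − 4q_{South} = 0, so q_{North} = 26.625 − 0.5q_{South}.
At q_{South} = 8: q_{North} = 26.625 − 0.5·8 = 22.625.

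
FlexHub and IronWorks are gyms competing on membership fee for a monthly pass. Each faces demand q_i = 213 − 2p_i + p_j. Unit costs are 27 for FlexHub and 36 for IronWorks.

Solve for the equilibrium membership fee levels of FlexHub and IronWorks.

FlexHub's profit: π = (p_{FlexHub} − 27)(213 − 2p_{FlexHub} + p_{IronWorks}).
∂π/∂p_{FlexHub} = 267 − 4p_{FlexHub} + p_{IronWorks} = 0 ⇒ p_{FlexHub} = 66.75 + 0.25p_{IronWorks}.
Similarly p_{IronWorks} = 71.25 + 0.25p_{FlexHub}.
Substituting the second reaction function into the first: p_{FlexHub} = 66.75 + 0.25(71.25 + 0.25p_{FlexHub}), which gives 0.9375p_{FlexHub} = 84.5625 ⇒ p_{FlexHub} = 90.2.
Then p_{IronWorks} = 71.25 + 0.25·90.2 = 93.8.

90.2, 93.8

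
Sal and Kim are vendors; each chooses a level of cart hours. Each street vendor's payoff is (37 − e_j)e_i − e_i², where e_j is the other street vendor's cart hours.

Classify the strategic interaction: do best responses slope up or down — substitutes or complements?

strategic substitutes

Sal's payoff is (37 − e_K)e_S − e_S².
∂π/∂e_S = 37 − e_K − 2e_S = 0, so e_S = 18.5 − 0.5e_K.
The best-response slope de_S/de_K = −0.5 < 0: the reaction function is downward-sloping, so the choices are strategic substitutes.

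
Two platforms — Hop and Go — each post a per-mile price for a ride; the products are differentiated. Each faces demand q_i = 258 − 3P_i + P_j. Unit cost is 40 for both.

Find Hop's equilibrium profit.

3802.08

Hop's profit: π = (P_{Hop} − 40)(258 − 3P_{Hop} + P_{Go}).
∂π/∂P_{Hop} = 378 − 6P_{Hop} + P_{Go} = 0 ⇒ P_{Hop} = 63 + (1/6)P_{Go}.
The game is symmetric, so in equilibrium P_{Go} = P_{Hop}: the reaction function gives (5/6)P_{Hop} = 63, hence P_{Hop} = 75.6.
q_{Hop} = 258 − 3·75.6 + 75.6 = 106.8.
Profit = (75.6 − 40)·106.8 = 3802.08.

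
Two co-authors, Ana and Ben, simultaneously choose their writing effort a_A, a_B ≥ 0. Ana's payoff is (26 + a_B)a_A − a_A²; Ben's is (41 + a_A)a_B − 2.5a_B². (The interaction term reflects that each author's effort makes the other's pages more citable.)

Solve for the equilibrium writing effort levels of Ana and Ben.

Expanding Ana's payoff: 26a_A + a_Ba_A − a_A².
∂π/∂a_A = 26 + a_B − 2a_A = 0, so a_A = 13 + 0.5a_B.
Likewise for Ben: a_B = 8.2 + 0.2a_A.
Substituting the second reaction function into the first: a_A = 13 + 0.5(8.2 + 0.2a_A), which gives 0.9a_A = 17.1 ⇒ a_A = 19.
Then a_B = 8.2 + 0.2·19 = 12.

19, 12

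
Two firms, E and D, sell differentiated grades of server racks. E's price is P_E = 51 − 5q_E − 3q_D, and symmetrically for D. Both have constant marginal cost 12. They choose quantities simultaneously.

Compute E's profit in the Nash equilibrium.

Firm E's profit: π = q_E(51 − 5q_E − 3q_D) − 12q_E.
∂π/∂q_E = 39 − 10q_E − 3q_D = 0 ⇒ q_E = 3.9 − 0.3q_D.
The game is symmetric, so in equilibrium q_D = q_E: the reaction function gives 1.3q_E = 3.9, hence q_E = 3.
P_E = 51 − 5·3 − 3·3 = 27.
Profit = (27 − 12)·3 = 45.

45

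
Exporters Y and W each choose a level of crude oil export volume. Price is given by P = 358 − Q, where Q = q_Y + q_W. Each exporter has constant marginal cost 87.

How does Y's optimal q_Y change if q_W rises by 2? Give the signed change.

Exporter Y's profit: π = q_Y(358 − (q_Y + q_W)) − 87q_Y.
∂π/∂q_Y = 271 − 2q_Y − q_W = 0, so q_Y = 135.5 − 0.5q_W.
The reaction-function slope is −0.5, so a 2-unit rise in q_W moves q_Y by −0.5 × 2 = −1. Y's best response falls — the actions are strategic substitutes.

-1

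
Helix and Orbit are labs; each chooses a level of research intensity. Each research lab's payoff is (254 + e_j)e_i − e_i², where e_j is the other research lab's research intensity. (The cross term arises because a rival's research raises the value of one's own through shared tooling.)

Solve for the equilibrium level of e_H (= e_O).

Helix's payoff is (254 + e_O)e_H − e_H².
∂π/∂e_H = 254 + e_O − 2e_H = 0, so e_H = 127 + 0.5e_O.
The game is symmetric, so in equilibrium e_O = e_H: the reaction function gives 0.5e_H = 127, hence e_H = 254.

254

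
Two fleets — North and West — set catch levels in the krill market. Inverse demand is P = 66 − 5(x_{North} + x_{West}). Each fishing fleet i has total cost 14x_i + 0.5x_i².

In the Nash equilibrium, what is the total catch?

Fishing fleet North's profit: π = x_{North}(66 − 5(x_{North} + x_{West})) − 14x_{North} − 0.5x_{North}².
∂π/∂x_{North} = 52 − 11x_{North} − 5x_{West} = 0, so x_{North} = 52/11 − (5/11)x_{West}.
Setting x_{North} = x_{West} in the reaction function: x_{North} = 52/11 − (5/11)x_{North}, so x_{North} = (52/11) / (16/11) = 3.25.
Total catch: 3.25 + 3.25 = 6.5.

6.5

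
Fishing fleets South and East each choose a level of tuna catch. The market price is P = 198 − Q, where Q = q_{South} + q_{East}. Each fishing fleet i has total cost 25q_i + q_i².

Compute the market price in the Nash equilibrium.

Fishing fleet South's profit: π = q_{South}(198 − (q_{South} + q_{East})) − 25q_{South} − q_{South}².
∂π/∂q_{South} = 173 − 4q_{South} − q_{East} = 0, so q_{South} = 43.25 − 0.25q_{East}.
By symmetry q_{East} = q_{South}; substituting into the reaction function, 1.25q_{South} = 43.25 and q_{South} = 34.6.
Equilibrium price: P = 198 − 69.2 = 128.8.

128.8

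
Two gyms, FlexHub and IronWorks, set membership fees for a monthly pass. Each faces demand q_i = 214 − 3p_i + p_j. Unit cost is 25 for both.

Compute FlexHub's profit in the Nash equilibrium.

FlexHub's profit: π = (p_{FlexHub} − 25)(214 − 3p_{FlexHub} + p_{IronWorks}).
∂π/∂p_{FlexHub} = 289 − 6p_{FlexHub} + p_{IronWorks} = 0 ⇒ p_{FlexHub} = 289/6 + (1/6)p_{IronWorks}.
Setting p_{FlexHub} = p_{IronWorks} in the reaction function: p_{FlexHub} = 289/6 + (1/6)p_{FlexHub}, so p_{FlexHub} = (289/6) / (5/6) = 57.8.
q_{FlexHub} = 214 − 3·57.8 + 57.8 = 98.4.
Profit = (57.8 − 25)·98.4 = 3227.52.

3227.52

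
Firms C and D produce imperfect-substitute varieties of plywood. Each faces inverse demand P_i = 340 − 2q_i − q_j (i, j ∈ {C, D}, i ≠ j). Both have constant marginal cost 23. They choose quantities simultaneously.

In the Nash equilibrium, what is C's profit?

Firm C's profit: π = q_C(340 − 2q_C − q_D) − 23q_C.
∂π/∂q_C = 317 − 4q_C − q_D = 0 ⇒ q_C = 79.25 − 0.25q_D.
By symmetry q_D = q_C; substituting into the reaction function, 1.25q_C = 79.25 and q_C = 63.4.
P_C = 340 − 2·63.4 − 63.4 = 149.8.
Profit = (149.8 − 23)·63.4 = 8039.12.

8039.12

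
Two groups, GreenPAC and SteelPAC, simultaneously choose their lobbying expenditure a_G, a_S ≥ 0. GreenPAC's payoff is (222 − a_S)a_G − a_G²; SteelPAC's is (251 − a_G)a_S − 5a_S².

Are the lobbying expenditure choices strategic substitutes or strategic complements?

strategic substitutes

Expanding GreenPAC's payoff: 222a_G − a_Sa_G − a_G².
∂π/∂a_G = 222 − a_S − 2a_G = 0, so a_G = 111 − 0.5a_S.
The best-response slope da_G/da_S = −0.5 < 0: the reaction function is downward-sloping, so the choices are strategic substitutes.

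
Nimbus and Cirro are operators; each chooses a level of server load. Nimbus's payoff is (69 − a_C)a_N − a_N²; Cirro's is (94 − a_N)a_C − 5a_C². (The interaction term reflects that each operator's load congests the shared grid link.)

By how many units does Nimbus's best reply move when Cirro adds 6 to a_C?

-3

Expanding Nimbus's payoff: 69a_N − a_Ca_N − a_N².
∂π/∂a_N = 69 − a_C − 2a_N = 0, so a_N = 34.5 − 0.5a_C.
The reaction-function slope is −0.5, so a 6-unit rise in a_C moves a_N by −0.5 × 6 = −3. Nimbus's best response falls — the actions are strategic substitutes.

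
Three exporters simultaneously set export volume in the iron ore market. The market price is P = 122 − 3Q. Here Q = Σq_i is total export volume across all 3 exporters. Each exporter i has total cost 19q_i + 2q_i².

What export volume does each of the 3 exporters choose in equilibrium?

A representative exporter's profit is π_i = q_i(122 − 3Q) − 19q_i − 2q_i², with Q = q_i + Σ_{j≠i} q_j.
First-order condition: 103 − 10q_i − 3Σ_{j≠i} q_j = 0.
With identical exporters, set every q_j = q: then 103 − 10q − 6q = 0, i.e. q = 103/16 = 6.4375.

6.4375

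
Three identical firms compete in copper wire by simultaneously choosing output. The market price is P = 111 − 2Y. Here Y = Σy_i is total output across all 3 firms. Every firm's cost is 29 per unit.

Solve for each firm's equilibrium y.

A representative firm's profit is π_i = y_i(111 − 2Y) − 29y_i, with Y = y_i + Σ_{j≠i} y_j.
First-order condition: 82 − 4y_i − 2Σ_{j≠i} y_j = 0.
In a symmetric equilibrium every firm chooses the same y, so Σ_{j≠i} y_j = 2y. The condition becomes 82 − 8y = 0, giving y = 82/8 = 10.25.

10.25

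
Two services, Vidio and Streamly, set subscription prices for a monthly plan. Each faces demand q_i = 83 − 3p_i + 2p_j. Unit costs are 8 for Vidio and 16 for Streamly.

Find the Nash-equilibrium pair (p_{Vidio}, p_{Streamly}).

Vidio's profit: π = (p_{Vidio} − 8)(83 − 3p_{Vidio} + 2p_{Streamly}).
∂π/∂p_{Vidio} = 107 − 6p_{Vidio} + 2p_{Streamly} = 0 ⇒ p_{Vidio} = 107/6 + (1/3)p_{Streamly}.
Similarly p_{Streamly} = 131/6 + (1/3)p_{Vidio}.
Solving the two reaction functions simultaneously: (1 − (1/3)(1/3))p_{Vidio} = 107/6 + (1/3)·(131/6), so (8/9)p_{Vidio} = 226/9 and p_{Vidio} = 28.25.
Then p_{Streamly} = 131/6 + (1/3)·28.25 = 31.25.

28.25, 31.25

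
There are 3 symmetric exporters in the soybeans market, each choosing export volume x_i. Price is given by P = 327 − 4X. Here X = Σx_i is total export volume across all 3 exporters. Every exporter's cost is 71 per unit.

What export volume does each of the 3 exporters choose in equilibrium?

16

A representative exporter's profit is π_i = x_i(327 − 4X) − 71x_i, with X = x_i + Σ_{j≠i} x_j.
First-order condition: 256 − 8x_i − 4Σ_{j≠i} x_j = 0.
In a symmetric equilibrium every exporter chooses the same x, so Σ_{j≠i} x_j = 2x. The condition becomes 256 − 16x = 0, giving x = 256/16 = 16.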